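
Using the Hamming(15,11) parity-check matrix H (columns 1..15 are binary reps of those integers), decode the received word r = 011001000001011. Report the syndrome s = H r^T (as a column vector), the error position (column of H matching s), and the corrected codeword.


s = (1, 0, 1, 0)^T, error position = 10, corrected codeword c = 011001000101011

Compute s = H r^T mod 2 one row at a time:
  s_1 = 0 + 0 + 0 + 0 + 1 + 0 + 1 + 1 = 3 ≡ 1 (mod 2).
  s_2 = 0 + 0 + 1 + 0 + 1 + 0 + 1 + 1 = 4 ≡ 0 (mod 2).
  s_3 = 1 + 1 + 1 + 0 + 0 + 0 + 1 + 1 = 5 ≡ 1 (mod 2).
  s_4 = 0 + 1 + 0 + 0 + 0 + 0 + 0 + 1 = 2 ≡ 0 (mod 2).
s = (1, 0, 1, 0)^T — this equals column 10 of H (binary 1010), so error is at position 10.
Correct: flip bit 10 of r = 011001000001011 to get c = 011001000101011.


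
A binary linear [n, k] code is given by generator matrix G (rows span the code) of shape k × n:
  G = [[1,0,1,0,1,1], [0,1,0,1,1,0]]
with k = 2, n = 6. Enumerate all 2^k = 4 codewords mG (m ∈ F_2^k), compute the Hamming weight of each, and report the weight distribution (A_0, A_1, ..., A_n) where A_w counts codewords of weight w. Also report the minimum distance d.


Weight distribution: A_0 = 1, A_3 = 1, A_4 = 1, A_5 = 1. Minimum distance d = 3.

Enumerate all 2^2 = 4 messages m ∈ F_2^2.
For each, compute codeword c = mG in F_2^6, then tally its weight.
  m = 00 → c = 000000, weight = 0.
  m = 10 → c = 101011, weight = 4.
  m = 01 → c = 010110, weight = 3.
  m = 11 → c = 111101, weight = 5.
Tally weights:
  weight 0: 1 codewords.
  weight 3: 1 codewords.
  weight 4: 1 codewords.
  weight 5: 1 codewords.
Minimum distance d = smallest w > 0 with A_w > 0 = 3.
Sanity: Σ A_w = 4 = 2^2 = 4 ✓.


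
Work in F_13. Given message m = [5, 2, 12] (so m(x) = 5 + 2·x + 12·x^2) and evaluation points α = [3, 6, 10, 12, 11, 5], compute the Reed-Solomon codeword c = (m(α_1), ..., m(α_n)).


c = [2, 7, 3, 2, 10, 3]

Message polynomial: m(x) = 5 + 2·x + 12·x^2 (mod 13).
For each evaluation point α_i, compute m(α_i) mod 13:
  α_1 = 3: Horner steps 12 → 12 → 2, so m(3) = 2.
  α_2 = 6: Horner steps 12 → 9 → 7, so m(6) = 7.
  α_3 = 10: Horner steps 12 → 5 → 3, so m(10) = 3.
  α_4 = 12: Horner steps 12 → 3 → 2, so m(12) = 2.
  α_5 = 11: Horner steps 12 → 4 → 10, so m(11) = 10.
  α_6 = 5: Horner steps 12 → 10 → 3, so m(5) = 3.
Codeword c = [2, 7, 3, 2, 10, 3] ∈ F_13^6.


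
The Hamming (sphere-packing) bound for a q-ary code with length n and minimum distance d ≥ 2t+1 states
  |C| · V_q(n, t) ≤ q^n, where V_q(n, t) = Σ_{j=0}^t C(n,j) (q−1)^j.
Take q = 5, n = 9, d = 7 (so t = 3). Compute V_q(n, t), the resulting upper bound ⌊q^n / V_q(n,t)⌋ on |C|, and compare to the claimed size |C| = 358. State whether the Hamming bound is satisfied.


V_q(n, t) = 5989, q^n = 1953125, Hamming bound = 326, |C| = 358 > bound (violated).

Step 1: Compute V_q(n, t) = Σ_{j=0}^3 C(n, j) (q−1)^j.
  j = 0: C(9,0)·(4)^0 = 1·1 = 1.
  j = 1: C(9,1)·(4)^1 = 9·4 = 36.
  j = 2: C(9,2)·(4)^2 = 36·16 = 576.
  j = 3: C(9,3)·(4)^3 = 84·64 = 5376.
  V_q(n, t) = 1 + 36 + 576 + 5376 = 5989.
Step 2: q^n = 5^9 = 1953125.
Step 3: Hamming bound ⌊q^n / V_q(n,t)⌋ = ⌊1953125/5989⌋ = 326.
Step 4: Compare |C| = 358 to 326: violated.
The claimed |C| lies above the Hamming bound, so no 5-ary code of length 9 with d ≥ 7 can have 358 codewords.


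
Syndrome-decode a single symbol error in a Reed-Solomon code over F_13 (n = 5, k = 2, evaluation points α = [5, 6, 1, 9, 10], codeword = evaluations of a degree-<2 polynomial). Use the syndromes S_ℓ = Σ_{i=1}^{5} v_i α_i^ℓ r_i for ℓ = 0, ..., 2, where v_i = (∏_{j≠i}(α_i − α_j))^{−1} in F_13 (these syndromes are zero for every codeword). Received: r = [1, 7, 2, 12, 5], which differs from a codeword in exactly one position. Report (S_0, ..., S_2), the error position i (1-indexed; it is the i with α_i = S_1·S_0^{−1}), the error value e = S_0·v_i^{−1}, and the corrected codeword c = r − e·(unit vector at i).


S = (9, 9, 9), error at position 3, error magnitude e = 12, c = [1, 7, 3, 12, 5].

Step 1: column multipliers v_i = (∏_{j≠i}(α_i − α_j))^{−1} mod 13.
  i = 1 (α = 5): (5−6)(5−1)(5−9)(5−10) = (−1)·4·(−4)·(−5) = −80 ≡ 11, so v_1 = 11^{−1} = 6 (mod 13).
  i = 2 (α = 6): (6−5)(6−1)(6−9)(6−10) = 1·5·(−3)·(−4) = 60 ≡ 8, so v_2 = 8^{−1} = 5 (mod 13).
  i = 3 (α = 1): (1−5)(1−6)(1−9)(1−10) = (−4)·(−5)·(−8)·(−9) = 1440 ≡ 10, so v_3 = 10^{−1} = 4 (mod 13).
  i = 4 (α = 9): (9−5)(9−6)(9−1)(9−10) = 4·3·8·(−1) = −96 ≡ 8, so v_4 = 8^{−1} = 5 (mod 13).
  i = 5 (α = 10): (10−5)(10−6)(10−1)(10−9) = 5·4·9·1 = 180 ≡ 11, so v_5 = 11^{−1} = 6 (mod 13).
  v = [6, 5, 4, 5, 6].
Step 2: syndromes of r = [1, 7, 2, 12, 5] (all sums mod 13).
  S_0 = Σ v_i r_i = 6·1 + 5·7 + 4·2 + 5·12 + 6·5 = 139 ≡ 9.
  S_1 = Σ v_i α_i r_i = 6·5·1 + 5·6·7 + 4·1·2 + 5·9·12 + 6·10·5 = 1088 ≡ 9.
  α_i^2 mod 13 = [12, 10, 1, 3, 9].
  S_2 = Σ v_i α_i^2 r_i = 6·12·1 + 5·10·7 + 4·1·2 + 5·3·12 + 6·9·5 = 880 ≡ 9.
  S = (9, 9, 9) ≠ 0, so r is not a codeword (an error is present).
Step 3: locate the error. For a single error e at position i, S_ℓ = v_i·e·α_i^ℓ, so α_err = S_1/S_0.
  S_0^{−1} = 9^{−1} = 3 (mod 13), so α_err = 9·3 = 27 ≡ 1 = α_3. Error position i = 3.
  Consistency check: S_2/S_1 = 9·3 = 27 ≡ 1 = α_err ✓ (single-error assumption holds).
Step 4: error magnitude e = S_0/v_3 = S_0·∏_{j≠3}(α_3 − α_j) = 9·10 = 90 ≡ 12 (mod 13).
Step 5: correct position 3: c_3 = r_3 − e = 2 − 12 ≡ 3 (mod 13). Hence c = [1, 7, 3, 12, 5].
  Check: interpolating c through the α_i gives m(x) = 10 + 6·x (degree < 2) with m(α_i) = c_i for every i, so c is indeed a codeword.


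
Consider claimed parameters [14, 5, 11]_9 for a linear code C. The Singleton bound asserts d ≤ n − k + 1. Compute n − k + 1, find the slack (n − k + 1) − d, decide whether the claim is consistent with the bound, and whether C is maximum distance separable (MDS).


Singleton RHS = n − k + 1 = 10, slack = -1, bound violated (no such code; not MDS).

Singleton bound: d ≤ n − k + 1.
Here n = 14, k = 5, so n − k + 1 = 10.
Given d = 11, check d ≤ 10: NO.
Slack = (n − k + 1) − d = -1.
The slack is negative: d = 11 exceeds n − k + 1 = 10 by 1, so the Singleton bound is violated and no linear [14, 5, 11]_9 code can exist. In particular it is not MDS (MDS requires d = n − k + 1 exactly).
Description: the claimed parameters are [14, 5, 11]_9; such a code would be impossible (violates the Singleton bound).


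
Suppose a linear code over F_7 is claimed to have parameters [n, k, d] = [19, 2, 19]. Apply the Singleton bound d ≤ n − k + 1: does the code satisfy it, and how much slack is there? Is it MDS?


Singleton RHS = n − k + 1 = 18, slack = -1, bound violated (no such code; not MDS).

Singleton bound: d ≤ n − k + 1.
Here n = 19, k = 2, so n − k + 1 = 18.
Given d = 19, check d ≤ 18: NO.
Slack = (n − k + 1) − d = -1.
The slack is negative: d = 19 exceeds n − k + 1 = 18 by 1, so the Singleton bound is violated and no linear [19, 2, 19]_7 code can exist. In particular it is not MDS (MDS requires d = n − k + 1 exactly).
Description: the claimed parameters are [19, 2, 19]_7; such a code would be impossible (violates the Singleton bound).


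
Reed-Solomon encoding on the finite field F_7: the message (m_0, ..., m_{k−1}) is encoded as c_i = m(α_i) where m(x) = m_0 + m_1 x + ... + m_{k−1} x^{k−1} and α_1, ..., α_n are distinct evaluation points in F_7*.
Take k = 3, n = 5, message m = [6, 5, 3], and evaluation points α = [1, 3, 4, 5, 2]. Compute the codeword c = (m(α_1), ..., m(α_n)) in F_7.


c = [0, 6, 4, 1, 0]

Message polynomial: m(x) = 6 + 5·x + 3·x^2 (mod 7).
For each evaluation point α_i, compute m(α_i) mod 7:
  α_1 = 1: Horner steps 3 → 1 → 0, so m(1) = 0.
  α_2 = 3: Horner steps 3 → 0 → 6, so m(3) = 6.
  α_3 = 4: Horner steps 3 → 3 → 4, so m(4) = 4.
  α_4 = 5: Horner steps 3 → 6 → 1, so m(5) = 1.
  α_5 = 2: Horner steps 3 → 4 → 0, so m(2) = 0.
Codeword c = [0, 6, 4, 1, 0] ∈ F_7^5.


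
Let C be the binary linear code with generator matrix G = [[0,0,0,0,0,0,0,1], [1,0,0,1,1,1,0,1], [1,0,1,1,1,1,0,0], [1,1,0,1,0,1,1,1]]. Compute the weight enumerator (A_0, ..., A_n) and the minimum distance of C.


Weight distribution: A_0 = 1, A_1 = 2, A_2 = 1, A_3 = 1, A_4 = 3, A_5 = 4, A_6 = 3, A_7 = 1. Minimum distance d = 1.

Enumerate all 2^4 = 16 messages m ∈ F_2^4.
For each, compute codeword c = mG in F_2^8, then tally its weight.
  m = 0000 → c = 00000000, weight = 0.
  m = 1000 → c = 00000001, weight = 1.
  m = 0100 → c = 10011101, weight = 5.
  m = 1100 → c = 10011100, weight = 4.
  m = 0010 → c = 10111100, weight = 5.
  m = 1010 → c = 10111101, weight = 6.
  m = 0110 → c = 00100001, weight = 2.
  m = 1110 → c = 00100000, weight = 1.
  m = 0001 → c = 11010111, weight = 6.
  m = 1001 → c = 11010110, weight = 5.
  m = 0101 → c = 01001010, weight = 3.
  m = 1101 → c = 01001011, weight = 4.
  m = 0011 → c = 01101011, weight = 5.
  m = 1011 → c = 01101010, weight = 4.
  m = 0111 → c = 11110110, weight = 6.
  m = 1111 → c = 11110111, weight = 7.
Tally weights:
  weight 0: 1 codewords.
  weight 1: 2 codewords.
  weight 2: 1 codewords.
  weight 3: 1 codewords.
  weight 4: 3 codewords.
  weight 5: 4 codewords.
  weight 6: 3 codewords.
  weight 7: 1 codewords.
Minimum distance d = smallest w > 0 with A_w > 0 = 1.
Sanity: Σ A_w = 16 = 2^4 = 16 ✓.


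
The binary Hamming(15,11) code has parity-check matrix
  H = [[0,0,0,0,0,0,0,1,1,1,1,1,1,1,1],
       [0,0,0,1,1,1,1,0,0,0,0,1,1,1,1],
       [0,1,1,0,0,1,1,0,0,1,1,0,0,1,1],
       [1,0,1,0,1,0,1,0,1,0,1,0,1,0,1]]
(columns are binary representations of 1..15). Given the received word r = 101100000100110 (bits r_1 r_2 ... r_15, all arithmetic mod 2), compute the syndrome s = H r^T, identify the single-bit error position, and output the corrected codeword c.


s = (1, 1, 1, 1)^T, error position = 15, corrected codeword c = 101100000100111

Compute s = H r^T mod 2 one row at a time:
  s_1 = 0 + 0 + 1 + 0 + 0 + 1 + 1 + 0 = 3 ≡ 1 (mod 2).
  s_2 = 1 + 0 + 0 + 0 + 0 + 1 + 1 + 0 = 3 ≡ 1 (mod 2).
  s_3 = 0 + 1 + 0 + 0 + 1 + 0 + 1 + 0 = 3 ≡ 1 (mod 2).
  s_4 = 1 + 1 + 0 + 0 + 0 + 0 + 1 + 0 = 3 ≡ 1 (mod 2).
s = (1, 1, 1, 1)^T — this equals column 15 of H (binary 1111), so error is at position 15.
Correct: flip bit 15 of r = 101100000100110 to get c = 101100000100111.


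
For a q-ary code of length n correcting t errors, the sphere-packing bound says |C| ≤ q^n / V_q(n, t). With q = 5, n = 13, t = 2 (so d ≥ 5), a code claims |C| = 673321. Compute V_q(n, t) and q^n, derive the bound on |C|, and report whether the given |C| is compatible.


V_q(n, t) = 1301, q^n = 1220703125, Hamming bound = 938280, |C| = 673321 ≤ bound (satisfied).

Step 1: Compute V_q(n, t) = Σ_{j=0}^2 C(n, j) (q−1)^j.
  j = 0: C(13,0)·(4)^0 = 1·1 = 1.
  j = 1: C(13,1)·(4)^1 = 13·4 = 52.
  j = 2: C(13,2)·(4)^2 = 78·16 = 1248.
  V_q(n, t) = 1 + 52 + 1248 = 1301.
Step 2: q^n = 5^13 = 1220703125.
Step 3: Hamming bound ⌊q^n / V_q(n,t)⌋ = ⌊1220703125/1301⌋ = 938280.
Step 4: Compare |C| = 673321 to 938280: satisfied.
The claimed |C| lies below the Hamming bound.


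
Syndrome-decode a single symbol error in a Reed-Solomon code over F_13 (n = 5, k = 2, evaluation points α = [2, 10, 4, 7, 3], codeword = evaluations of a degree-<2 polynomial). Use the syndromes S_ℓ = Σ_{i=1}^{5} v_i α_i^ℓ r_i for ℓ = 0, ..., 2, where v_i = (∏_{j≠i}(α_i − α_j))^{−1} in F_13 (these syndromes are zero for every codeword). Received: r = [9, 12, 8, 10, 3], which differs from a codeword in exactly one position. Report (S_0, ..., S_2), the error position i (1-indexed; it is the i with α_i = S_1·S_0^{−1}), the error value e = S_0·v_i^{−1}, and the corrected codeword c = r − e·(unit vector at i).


S = (12, 11, 9), error at position 1, error magnitude e = 11, c = [11, 12, 8, 10, 3].

Step 1: column multipliers v_i = (∏_{j≠i}(α_i − α_j))^{−1} mod 13.
  i = 1 (α = 2): (2−10)(2−4)(2−7)(2−3) = (−8)·(−2)·(−5)·(−1) = 80 ≡ 2, so v_1 = 2^{−1} = 7 (mod 13).
  i = 2 (α = 10): (10−2)(10−4)(10−7)(10−3) = 8·6·3·7 = 1008 ≡ 7, so v_2 = 7^{−1} = 2 (mod 13).
  i = 3 (α = 4): (4−2)(4−10)(4−7)(4−3) = 2·(−6)·(−3)·1 = 36 ≡ 10, so v_3 = 10^{−1} = 4 (mod 13).
  i = 4 (α = 7): (7−2)(7−10)(7−4)(7−3) = 5·(−3)·3·4 = −180 ≡ 2, so v_4 = 2^{−1} = 7 (mod 13).
  i = 5 (α = 3): (3−2)(3−10)(3−4)(3−7) = 1·(−7)·(−1)·(−4) = −28 ≡ 11, so v_5 = 11^{−1} = 6 (mod 13).
  v = [7, 2, 4, 7, 6].
Step 2: syndromes of r = [9, 12, 8, 10, 3] (all sums mod 13).
  S_0 = Σ v_i r_i = 7·9 + 2·12 + 4·8 + 7·10 + 6·3 = 207 ≡ 12.
  S_1 = Σ v_i α_i r_i = 7·2·9 + 2·10·12 + 4·4·8 + 7·7·10 + 6·3·3 = 1038 ≡ 11.
  α_i^2 mod 13 = [4, 9, 3, 10, 9].
  S_2 = Σ v_i α_i^2 r_i = 7·4·9 + 2·9·12 + 4·3·8 + 7·10·10 + 6·9·3 = 1426 ≡ 9.
  S = (12, 11, 9) ≠ 0, so r is not a codeword (an error is present).
Step 3: locate the error. For a single error e at position i, S_ℓ = v_i·e·α_i^ℓ, so α_err = S_1/S_0.
  S_0^{−1} = 12^{−1} = 12 (mod 13), so α_err = 11·12 = 132 ≡ 2 = α_1. Error position i = 1.
  Consistency check: S_2/S_1 = 9·6 = 54 ≡ 2 = α_err ✓ (single-error assumption holds).
Step 4: error magnitude e = S_0/v_1 = S_0·∏_{j≠1}(α_1 − α_j) = 12·2 = 24 ≡ 11 (mod 13).
Step 5: correct position 1: c_1 = r_1 − e = 9 − 11 ≡ 11 (mod 13). Hence c = [11, 12, 8, 10, 3].
  Check: interpolating c through the α_i gives m(x) = 1 + 5·x (degree < 2) with m(α_i) = c_i for every i, so c is indeed a codeword.


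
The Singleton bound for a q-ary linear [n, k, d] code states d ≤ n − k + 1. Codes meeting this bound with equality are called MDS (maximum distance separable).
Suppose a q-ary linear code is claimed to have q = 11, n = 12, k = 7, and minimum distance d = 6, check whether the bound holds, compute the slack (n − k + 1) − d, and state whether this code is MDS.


Singleton RHS = n − k + 1 = 6, slack = 0, bound satisfied, MDS.

Singleton bound: d ≤ n − k + 1.
Here n = 12, k = 7, so n − k + 1 = 6.
Given d = 6, check d ≤ 6: YES.
Slack = (n − k + 1) − d = 0.
The code is MDS (slack = 0).
Description: the claimed parameters are [12, 7, 6]_11; such a code would be MDS (meets Singleton bound).


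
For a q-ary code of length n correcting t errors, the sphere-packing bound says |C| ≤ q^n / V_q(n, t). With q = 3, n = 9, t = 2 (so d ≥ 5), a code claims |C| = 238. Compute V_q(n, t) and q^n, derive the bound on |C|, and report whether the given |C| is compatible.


V_q(n, t) = 163, q^n = 19683, Hamming bound = 120, |C| = 238 > bound (violated).

Step 1: Compute V_q(n, t) = Σ_{j=0}^2 C(n, j) (q−1)^j.
  j = 0: C(9,0)·(2)^0 = 1·1 = 1.
  j = 1: C(9,1)·(2)^1 = 9·2 = 18.
  j = 2: C(9,2)·(2)^2 = 36·4 = 144.
  V_q(n, t) = 1 + 18 + 144 = 163.
Step 2: q^n = 3^9 = 19683.
Step 3: Hamming bound ⌊q^n / V_q(n,t)⌋ = ⌊19683/163⌋ = 120.
Step 4: Compare |C| = 238 to 120: violated.
The claimed |C| lies above the Hamming bound, so no 3-ary code of length 9 with d ≥ 5 can have 238 codewords.


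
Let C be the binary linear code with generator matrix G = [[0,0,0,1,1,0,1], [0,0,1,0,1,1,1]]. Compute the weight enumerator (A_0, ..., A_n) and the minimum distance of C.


Weight distribution: A_0 = 1, A_3 = 2, A_4 = 1. Minimum distance d = 3.

Enumerate all 2^2 = 4 messages m ∈ F_2^2.
For each, compute codeword c = mG in F_2^7, then tally its weight.
  m = 00 → c = 0000000, weight = 0.
  m = 10 → c = 0001101, weight = 3.
  m = 01 → c = 0010111, weight = 4.
  m = 11 → c = 0011010, weight = 3.
Tally weights:
  weight 0: 1 codewords.
  weight 3: 2 codewords.
  weight 4: 1 codewords.
Minimum distance d = smallest w > 0 with A_w > 0 = 3.
Sanity: Σ A_w = 4 = 2^2 = 4 ✓.


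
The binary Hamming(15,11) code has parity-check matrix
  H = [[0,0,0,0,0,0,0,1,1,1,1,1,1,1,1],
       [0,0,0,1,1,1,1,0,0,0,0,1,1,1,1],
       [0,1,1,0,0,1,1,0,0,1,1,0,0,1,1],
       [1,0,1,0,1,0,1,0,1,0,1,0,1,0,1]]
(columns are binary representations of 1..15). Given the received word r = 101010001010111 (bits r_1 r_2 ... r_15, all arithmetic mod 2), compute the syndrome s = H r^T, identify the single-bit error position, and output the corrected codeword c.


s = (1, 0, 0, 1)^T, error position = 9, corrected codeword c = 101010000010111

Compute s = H r^T mod 2 one row at a time:
  s_1 = 0 + 1 + 0 + 1 + 0 + 1 + 1 + 1 = 5 ≡ 1 (mod 2).
  s_2 = 0 + 1 + 0 + 0 + 0 + 1 + 1 + 1 = 4 ≡ 0 (mod 2).
  s_3 = 0 + 1 + 0 + 0 + 0 + 1 + 1 + 1 = 4 ≡ 0 (mod 2).
  s_4 = 1 + 1 + 1 + 0 + 1 + 1 + 1 + 1 = 7 ≡ 1 (mod 2).
s = (1, 0, 0, 1)^T — this equals column 9 of H (binary 1001), so error is at position 9.
Correct: flip bit 9 of r = 101010001010111 to get c = 101010000010111.


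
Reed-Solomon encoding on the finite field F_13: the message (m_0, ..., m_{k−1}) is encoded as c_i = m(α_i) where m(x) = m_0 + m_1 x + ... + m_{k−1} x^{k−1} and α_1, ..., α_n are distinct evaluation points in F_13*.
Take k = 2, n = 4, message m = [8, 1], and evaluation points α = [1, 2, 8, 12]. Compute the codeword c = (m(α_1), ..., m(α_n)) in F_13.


c = [9, 10, 3, 7]

Message polynomial: m(x) = 8 + 1·x (mod 13).
For each evaluation point α_i, compute m(α_i) mod 13:
  α_1 = 1: Horner steps 1 → 9, so m(1) = 9.
  α_2 = 2: Horner steps 1 → 10, so m(2) = 10.
  α_3 = 8: Horner steps 1 → 3, so m(8) = 3.
  α_4 = 12: Horner steps 1 → 7, so m(12) = 7.
Codeword c = [9, 10, 3, 7] ∈ F_13^4.


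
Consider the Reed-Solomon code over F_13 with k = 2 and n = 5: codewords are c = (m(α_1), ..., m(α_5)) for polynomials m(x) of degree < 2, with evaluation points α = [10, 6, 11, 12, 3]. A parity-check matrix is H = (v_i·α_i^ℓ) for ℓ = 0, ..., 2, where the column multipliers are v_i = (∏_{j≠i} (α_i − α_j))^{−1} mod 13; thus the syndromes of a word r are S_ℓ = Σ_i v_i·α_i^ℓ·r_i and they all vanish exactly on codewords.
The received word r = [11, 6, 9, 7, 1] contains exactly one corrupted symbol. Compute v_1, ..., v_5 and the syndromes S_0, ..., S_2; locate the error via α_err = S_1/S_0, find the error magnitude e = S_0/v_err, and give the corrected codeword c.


S = (7, 8, 11), error at position 5, error magnitude e = 2, c = [11, 6, 9, 7, 12].

Step 1: column multipliers v_i = (∏_{j≠i}(α_i − α_j))^{−1} mod 13.
  i = 1 (α = 10): (10−6)(10−11)(10−12)(10−3) = 4·(−1)·(−2)·7 = 56 ≡ 4, so v_1 = 4^{−1} = 10 (mod 13).
  i = 2 (α = 6): (6−10)(6−11)(6−12)(6−3) = (−4)·(−5)·(−6)·3 = −360 ≡ 4, so v_2 = 4^{−1} = 10 (mod 13).
  i = 3 (α = 11): (11−10)(11−6)(11−12)(11−3) = 1·5·(−1)·8 = −40 ≡ 12, so v_3 = 12^{−1} = 12 (mod 13).
  i = 4 (α = 12): (12−10)(12−6)(12−11)(12−3) = 2·6·1·9 = 108 ≡ 4, so v_4 = 4^{−1} = 10 (mod 13).
  i = 5 (α = 3): (3−10)(3−6)(3−11)(3−12) = (−7)·(−3)·(−8)·(−9) = 1512 ≡ 4, so v_5 = 4^{−1} = 10 (mod 13).
  v = [10, 10, 12, 10, 10].
Step 2: syndromes of r = [11, 6, 9, 7, 1] (all sums mod 13).
  S_0 = Σ v_i r_i = 10·11 + 10·6 + 12·9 + 10·7 + 10·1 = 358 ≡ 7.
  S_1 = Σ v_i α_i r_i = 10·10·11 + 10·6·6 + 12·11·9 + 10·12·7 + 10·3·1 = 3518 ≡ 8.
  α_i^2 mod 13 = [9, 10, 4, 1, 9].
  S_2 = Σ v_i α_i^2 r_i = 10·9·11 + 10·10·6 + 12·4·9 + 10·1·7 + 10·9·1 = 2182 ≡ 11.
  S = (7, 8, 11) ≠ 0, so r is not a codeword (an error is present).
Step 3: locate the error. For a single error e at position i, S_ℓ = v_i·e·α_i^ℓ, so α_err = S_1/S_0.
  S_0^{−1} = 7^{−1} = 2 (mod 13), so α_err = 8·2 = 16 ≡ 3 = α_5. Error position i = 5.
  Consistency check: S_2/S_1 = 11·5 = 55 ≡ 3 = α_err ✓ (single-error assumption holds).
Step 4: error magnitude e = S_0/v_5 = S_0·∏_{j≠5}(α_5 − α_j) = 7·4 = 28 ≡ 2 (mod 13).
Step 5: correct position 5: c_5 = r_5 − e = 1 − 2 ≡ 12 (mod 13). Hence c = [11, 6, 9, 7, 12].
  Check: interpolating c through the α_i gives m(x) = 5 + 11·x (degree < 2) with m(α_i) = c_i for every i, so c is indeed a codeword.


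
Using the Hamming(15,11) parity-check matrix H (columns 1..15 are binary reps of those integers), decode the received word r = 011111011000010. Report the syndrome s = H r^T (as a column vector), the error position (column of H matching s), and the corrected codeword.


s = (1, 0, 0, 1)^T, error position = 9, corrected codeword c = 011111010000010

Compute s = H r^T mod 2 one row at a time:
  s_1 = 1 + 1 + 0 + 0 + 0 + 0 + 1 + 0 = 3 ≡ 1 (mod 2).
  s_2 = 1 + 1 + 1 + 0 + 0 + 0 + 1 + 0 = 4 ≡ 0 (mod 2).
  s_3 = 1 + 1 + 1 + 0 + 0 + 0 + 1 + 0 = 4 ≡ 0 (mod 2).
  s_4 = 0 + 1 + 1 + 0 + 1 + 0 + 0 + 0 = 3 ≡ 1 (mod 2).
s = (1, 0, 0, 1)^T — this equals column 9 of H (binary 1001), so error is at position 9.
Correct: flip bit 9 of r = 011111011000010 to get c = 011111010000010.


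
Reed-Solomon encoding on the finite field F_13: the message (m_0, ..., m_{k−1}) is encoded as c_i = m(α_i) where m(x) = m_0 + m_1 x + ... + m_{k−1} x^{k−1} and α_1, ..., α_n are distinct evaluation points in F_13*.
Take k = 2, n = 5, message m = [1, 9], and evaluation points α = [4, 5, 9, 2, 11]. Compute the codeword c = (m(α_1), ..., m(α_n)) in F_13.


c = [11, 7, 4, 6, 9]

Message polynomial: m(x) = 1 + 9·x (mod 13).
For each evaluation point α_i, compute m(α_i) mod 13:
  α_1 = 4: Horner steps 9 → 11, so m(4) = 11.
  α_2 = 5: Horner steps 9 → 7, so m(5) = 7.
  α_3 = 9: Horner steps 9 → 4, so m(9) = 4.
  α_4 = 2: Horner steps 9 → 6, so m(2) = 6.
  α_5 = 11: Horner steps 9 → 9, so m(11) = 9.
Codeword c = [11, 7, 4, 6, 9] ∈ F_13^5.


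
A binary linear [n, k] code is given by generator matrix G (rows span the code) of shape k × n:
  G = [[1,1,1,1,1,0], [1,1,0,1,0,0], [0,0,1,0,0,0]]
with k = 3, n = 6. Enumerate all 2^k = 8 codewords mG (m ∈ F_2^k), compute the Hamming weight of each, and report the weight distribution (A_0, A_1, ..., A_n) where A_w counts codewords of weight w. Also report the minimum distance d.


Weight distribution: A_0 = 1, A_1 = 2, A_2 = 1, A_3 = 1, A_4 = 2, A_5 = 1. Minimum distance d = 1.

Enumerate all 2^3 = 8 messages m ∈ F_2^3.
For each, compute codeword c = mG in F_2^6, then tally its weight.
  m = 000 → c = 000000, weight = 0.
  m = 100 → c = 111110, weight = 5.
  m = 010 → c = 110100, weight = 3.
  m = 110 → c = 001010, weight = 2.
  m = 001 → c = 001000, weight = 1.
  m = 101 → c = 110110, weight = 4.
  m = 011 → c = 111100, weight = 4.
  m = 111 → c = 000010, weight = 1.
Tally weights:
  weight 0: 1 codewords.
  weight 1: 2 codewords.
  weight 2: 1 codewords.
  weight 3: 1 codewords.
  weight 4: 2 codewords.
  weight 5: 1 codewords.
Minimum distance d = smallest w > 0 with A_w > 0 = 1.
Sanity: Σ A_w = 8 = 2^3 = 8 ✓.


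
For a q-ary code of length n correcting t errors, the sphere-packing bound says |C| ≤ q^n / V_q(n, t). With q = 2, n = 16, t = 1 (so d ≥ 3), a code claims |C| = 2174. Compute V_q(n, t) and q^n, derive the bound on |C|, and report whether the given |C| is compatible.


V_q(n, t) = 17, q^n = 65536, Hamming bound = 3855, |C| = 2174 ≤ bound (satisfied).

Step 1: Compute V_q(n, t) = Σ_{j=0}^1 C(n, j) (q−1)^j.
  j = 0: C(16,0)·(1)^0 = 1·1 = 1.
  j = 1: C(16,1)·(1)^1 = 16·1 = 16.
  V_q(n, t) = 1 + 16 = 17.
Step 2: q^n = 2^16 = 65536.
Step 3: Hamming bound ⌊q^n / V_q(n,t)⌋ = ⌊65536/17⌋ = 3855.
Step 4: Compare |C| = 2174 to 3855: satisfied.
The claimed |C| lies below the Hamming bound.


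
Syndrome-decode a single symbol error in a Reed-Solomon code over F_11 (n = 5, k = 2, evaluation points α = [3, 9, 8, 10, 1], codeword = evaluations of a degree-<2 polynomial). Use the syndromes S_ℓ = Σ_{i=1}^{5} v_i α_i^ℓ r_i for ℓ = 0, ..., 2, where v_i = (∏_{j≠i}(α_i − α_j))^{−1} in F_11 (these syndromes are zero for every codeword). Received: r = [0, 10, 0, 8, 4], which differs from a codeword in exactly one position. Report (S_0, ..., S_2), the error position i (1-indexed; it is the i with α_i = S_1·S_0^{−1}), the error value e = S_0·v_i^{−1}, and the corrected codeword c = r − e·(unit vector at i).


S = (8, 9, 6), error at position 3, error magnitude e = 10, c = [0, 10, 1, 8, 4].

Step 1: column multipliers v_i = (∏_{j≠i}(α_i − α_j))^{−1} mod 11.
  i = 1 (α = 3): (3−9)(3−8)(3−10)(3−1) = (−6)·(−5)·(−7)·2 = −420 ≡ 9, so v_1 = 9^{−1} = 5 (mod 11).
  i = 2 (α = 9): (9−3)(9−8)(9−10)(9−1) = 6·1·(−1)·8 = −48 ≡ 7, so v_2 = 7^{−1} = 8 (mod 11).
  i = 3 (α = 8): (8−3)(8−9)(8−10)(8−1) = 5·(−1)·(−2)·7 = 70 ≡ 4, so v_3 = 4^{−1} = 3 (mod 11).
  i = 4 (α = 10): (10−3)(10−9)(10−8)(10−1) = 7·1·2·9 = 126 ≡ 5, so v_4 = 5^{−1} = 9 (mod 11).
  i = 5 (α = 1): (1−3)(1−9)(1−8)(1−10) = (−2)·(−8)·(−7)·(−9) = 1008 ≡ 7, so v_5 = 7^{−1} = 8 (mod 11).
  v = [5, 8, 3, 9, 8].
Step 2: syndromes of r = [0, 10, 0, 8, 4] (all sums mod 11).
  S_0 = Σ v_i r_i = 5·0 + 8·10 + 3·0 + 9·8 + 8·4 = 184 ≡ 8.
  S_1 = Σ v_i α_i r_i = 5·3·0 + 8·9·10 + 3·8·0 + 9·10·8 + 8·1·4 = 1472 ≡ 9.
  α_i^2 mod 11 = [9, 4, 9, 1, 1].
  S_2 = Σ v_i α_i^2 r_i = 5·9·0 + 8·4·10 + 3·9·0 + 9·1·8 + 8·1·4 = 424 ≡ 6.
  S = (8, 9, 6) ≠ 0, so r is not a codeword (an error is present).
Step 3: locate the error. For a single error e at position i, S_ℓ = v_i·e·α_i^ℓ, so α_err = S_1/S_0.
  S_0^{−1} = 8^{−1} = 7 (mod 11), so α_err = 9·7 = 63 ≡ 8 = α_3. Error position i = 3.
  Consistency check: S_2/S_1 = 6·5 = 30 ≡ 8 = α_err ✓ (single-error assumption holds).
Step 4: error magnitude e = S_0/v_3 = S_0·∏_{j≠3}(α_3 − α_j) = 8·4 = 32 ≡ 10 (mod 11).
Step 5: correct position 3: c_3 = r_3 − e = 0 − 10 ≡ 1 (mod 11). Hence c = [0, 10, 1, 8, 4].
  Check: interpolating c through the α_i gives m(x) = 6 + 9·x (degree < 2) with m(α_i) = c_i for every i, so c is indeed a codeword.


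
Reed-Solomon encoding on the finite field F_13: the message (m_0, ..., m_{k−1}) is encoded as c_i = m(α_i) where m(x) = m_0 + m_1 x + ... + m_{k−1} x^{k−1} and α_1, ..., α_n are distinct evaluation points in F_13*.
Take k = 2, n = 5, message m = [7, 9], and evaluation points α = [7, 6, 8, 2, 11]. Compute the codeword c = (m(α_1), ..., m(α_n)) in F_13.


c = [5, 9, 1, 12, 2]

Message polynomial: m(x) = 7 + 9·x (mod 13).
For each evaluation point α_i, compute m(α_i) mod 13:
  α_1 = 7: Horner steps 9 → 5, so m(7) = 5.
  α_2 = 6: Horner steps 9 → 9, so m(6) = 9.
  α_3 = 8: Horner steps 9 → 1, so m(8) = 1.
  α_4 = 2: Horner steps 9 → 12, so m(2) = 12.
  α_5 = 11: Horner steps 9 → 2, so m(11) = 2.
Codeword c = [5, 9, 1, 12, 2] ∈ F_13^5.


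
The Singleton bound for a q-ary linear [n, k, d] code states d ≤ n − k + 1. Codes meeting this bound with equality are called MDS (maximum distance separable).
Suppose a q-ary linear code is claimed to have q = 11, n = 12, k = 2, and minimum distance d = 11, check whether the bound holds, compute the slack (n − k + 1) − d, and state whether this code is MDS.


Singleton RHS = n − k + 1 = 11, slack = 0, bound satisfied, MDS.

Singleton bound: d ≤ n − k + 1.
Here n = 12, k = 2, so n − k + 1 = 11.
Given d = 11, check d ≤ 11: YES.
Slack = (n − k + 1) − d = 0.
The code is MDS (slack = 0).
Description: the claimed parameters are [12, 2, 11]_11; such a code would be MDS (meets Singleton bound).


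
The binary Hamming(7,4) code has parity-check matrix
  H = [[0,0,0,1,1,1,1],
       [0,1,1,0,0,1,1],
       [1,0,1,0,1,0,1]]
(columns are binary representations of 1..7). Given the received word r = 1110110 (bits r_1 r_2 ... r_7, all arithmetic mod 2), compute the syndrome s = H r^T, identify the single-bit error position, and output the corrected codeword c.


s = (0, 1, 1)^T, error position = 3, corrected codeword c = 1100110

Compute s = H r^T mod 2 one row at a time:
  s_1 = 0 + 1 + 1 + 0 = 2 ≡ 0 (mod 2).
  s_2 = 1 + 1 + 1 + 0 = 3 ≡ 1 (mod 2).
  s_3 = 1 + 1 + 1 + 0 = 3 ≡ 1 (mod 2).
s = (0, 1, 1)^T — this equals column 3 of H (binary 011), so error is at position 3.
Correct: flip bit 3 of r = 1110110 to get c = 1100110.


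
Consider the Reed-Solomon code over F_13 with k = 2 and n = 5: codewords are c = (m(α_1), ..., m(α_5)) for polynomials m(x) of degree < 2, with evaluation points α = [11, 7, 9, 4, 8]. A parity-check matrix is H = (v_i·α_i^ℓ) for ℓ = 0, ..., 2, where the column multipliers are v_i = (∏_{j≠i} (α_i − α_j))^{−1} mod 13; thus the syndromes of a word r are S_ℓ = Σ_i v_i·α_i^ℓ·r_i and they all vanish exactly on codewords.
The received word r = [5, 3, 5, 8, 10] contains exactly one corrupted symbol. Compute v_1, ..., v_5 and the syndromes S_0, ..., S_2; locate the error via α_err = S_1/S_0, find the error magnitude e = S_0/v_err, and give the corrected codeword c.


S = (11, 8, 7), error at position 3, error magnitude e = 1, c = [5, 3, 4, 8, 10].

Step 1: column multipliers v_i = (∏_{j≠i}(α_i − α_j))^{−1} mod 13.
  i = 1 (α = 11): (11−7)(11−9)(11−4)(11−8) = 4·2·7·3 = 168 ≡ 12, so v_1 = 12^{−1} = 12 (mod 13).
  i = 2 (α = 7): (7−11)(7−9)(7−4)(7−8) = (−4)·(−2)·3·(−1) = −24 ≡ 2, so v_2 = 2^{−1} = 7 (mod 13).
  i = 3 (α = 9): (9−11)(9−7)(9−4)(9−8) = (−2)·2·5·1 = −20 ≡ 6, so v_3 = 6^{−1} = 11 (mod 13).
  i = 4 (α = 4): (4−11)(4−7)(4−9)(4−8) = (−7)·(−3)·(−5)·(−4) = 420 ≡ 4, so v_4 = 4^{−1} = 10 (mod 13).
  i = 5 (α = 8): (8−11)(8−7)(8−9)(8−4) = (−3)·1·(−1)·4 = 12 ≡ 12, so v_5 = 12^{−1} = 12 (mod 13).
  v = [12, 7, 11, 10, 12].
Step 2: syndromes of r = [5, 3, 5, 8, 10] (all sums mod 13).
  S_0 = Σ v_i r_i = 12·5 + 7·3 + 11·5 + 10·8 + 12·10 = 336 ≡ 11.
  S_1 = Σ v_i α_i r_i = 12·11·5 + 7·7·3 + 11·9·5 + 10·4·8 + 12·8·10 = 2582 ≡ 8.
  α_i^2 mod 13 = [4, 10, 3, 3, 12].
  S_2 = Σ v_i α_i^2 r_i = 12·4·5 + 7·10·3 + 11·3·5 + 10·3·8 + 12·12·10 = 2295 ≡ 7.
  S = (11, 8, 7) ≠ 0, so r is not a codeword (an error is present).
Step 3: locate the error. For a single error e at position i, S_ℓ = v_i·e·α_i^ℓ, so α_err = S_1/S_0.
  S_0^{−1} = 11^{−1} = 6 (mod 13), so α_err = 8·6 = 48 ≡ 9 = α_3. Error position i = 3.
  Consistency check: S_2/S_1 = 7·5 = 35 ≡ 9 = α_err ✓ (single-error assumption holds).
Step 4: error magnitude e = S_0/v_3 = S_0·∏_{j≠3}(α_3 − α_j) = 11·6 = 66 ≡ 1 (mod 13).
Step 5: correct position 3: c_3 = r_3 − e = 5 − 1 ≡ 4 (mod 13). Hence c = [5, 3, 4, 8, 10].
  Check: interpolating c through the α_i gives m(x) = 6 + 7·x (degree < 2) with m(α_i) = c_i for every i, so c is indeed a codeword.


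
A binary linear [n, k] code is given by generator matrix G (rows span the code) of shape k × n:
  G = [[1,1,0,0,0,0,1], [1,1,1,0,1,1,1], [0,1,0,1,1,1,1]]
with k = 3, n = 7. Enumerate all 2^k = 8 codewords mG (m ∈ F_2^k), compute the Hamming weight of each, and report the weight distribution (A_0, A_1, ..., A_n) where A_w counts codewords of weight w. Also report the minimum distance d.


Weight distribution: A_0 = 1, A_3 = 3, A_4 = 2, A_5 = 1, A_6 = 1. Minimum distance d = 3.

Enumerate all 2^3 = 8 messages m ∈ F_2^3.
For each, compute codeword c = mG in F_2^7, then tally its weight.
  m = 000 → c = 0000000, weight = 0.
  m = 100 → c = 1100001, weight = 3.
  m = 010 → c = 1110111, weight = 6.
  m = 110 → c = 0010110, weight = 3.
  m = 001 → c = 0101111, weight = 5.
  m = 101 → c = 1001110, weight = 4.
  m = 011 → c = 1011000, weight = 3.
  m = 111 → c = 0111001, weight = 4.
Tally weights:
  weight 0: 1 codewords.
  weight 3: 3 codewords.
  weight 4: 2 codewords.
  weight 5: 1 codewords.
  weight 6: 1 codewords.
Minimum distance d = smallest w > 0 with A_w > 0 = 3.
Sanity: Σ A_w = 8 = 2^3 = 8 ✓.


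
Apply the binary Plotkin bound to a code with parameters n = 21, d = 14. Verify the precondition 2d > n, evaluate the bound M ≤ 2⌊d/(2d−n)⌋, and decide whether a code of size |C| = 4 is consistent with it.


Plotkin bound M ≤ 4; given |C| = 4 ≤ bound (satisfied).

Check applicability: 2d = 28, n = 21.
2d − n = 7 > 0, so Plotkin applies.
Compute d/(2d−n) = 14/7 ≈ 2.0000.
⌊d/(2d−n)⌋ = 2.
Plotkin bound: M ≤ 2·2 = 4.
Given |C| = 4, check: satisfied.
This |C| is at the Plotkin bound.


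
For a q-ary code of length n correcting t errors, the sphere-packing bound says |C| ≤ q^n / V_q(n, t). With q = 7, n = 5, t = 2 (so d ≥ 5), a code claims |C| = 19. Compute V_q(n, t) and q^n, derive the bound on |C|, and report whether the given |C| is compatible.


V_q(n, t) = 391, q^n = 16807, Hamming bound = 42, |C| = 19 ≤ bound (satisfied).

Step 1: Compute V_q(n, t) = Σ_{j=0}^2 C(n, j) (q−1)^j.
  j = 0: C(5,0)·(6)^0 = 1·1 = 1.
  j = 1: C(5,1)·(6)^1 = 5·6 = 30.
  j = 2: C(5,2)·(6)^2 = 10·36 = 360.
  V_q(n, t) = 1 + 30 + 360 = 391.
Step 2: q^n = 7^5 = 16807.
Step 3: Hamming bound ⌊q^n / V_q(n,t)⌋ = ⌊16807/391⌋ = 42.
Step 4: Compare |C| = 19 to 42: satisfied.
The claimed |C| lies below the Hamming bound.


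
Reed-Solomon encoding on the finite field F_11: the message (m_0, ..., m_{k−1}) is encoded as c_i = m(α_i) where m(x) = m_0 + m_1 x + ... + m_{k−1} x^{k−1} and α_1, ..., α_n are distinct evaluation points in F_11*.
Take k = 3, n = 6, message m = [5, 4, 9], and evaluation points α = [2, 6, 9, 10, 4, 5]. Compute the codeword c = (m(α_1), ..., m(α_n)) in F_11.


c = [5, 1, 0, 10, 0, 8]

Message polynomial: m(x) = 5 + 4·x + 9·x^2 (mod 11).
For each evaluation point α_i, compute m(α_i) mod 11:
  α_1 = 2: Horner steps 9 → 0 → 5, so m(2) = 5.
  α_2 = 6: Horner steps 9 → 3 → 1, so m(6) = 1.
  α_3 = 9: Horner steps 9 → 8 → 0, so m(9) = 0.
  α_4 = 10: Horner steps 9 → 6 → 10, so m(10) = 10.
  α_5 = 4: Horner steps 9 → 7 → 0, so m(4) = 0.
  α_6 = 5: Horner steps 9 → 5 → 8, so m(5) = 8.
Codeword c = [5, 1, 0, 10, 0, 8] ∈ F_11^6.


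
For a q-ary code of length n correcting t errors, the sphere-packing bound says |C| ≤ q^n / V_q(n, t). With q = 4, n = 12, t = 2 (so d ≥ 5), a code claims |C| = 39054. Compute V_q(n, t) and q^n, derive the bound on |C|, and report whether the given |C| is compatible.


V_q(n, t) = 631, q^n = 16777216, Hamming bound = 26588, |C| = 39054 > bound (violated).

Step 1: Compute V_q(n, t) = Σ_{j=0}^2 C(n, j) (q−1)^j.
  j = 0: C(12,0)·(3)^0 = 1·1 = 1.
  j = 1: C(12,1)·(3)^1 = 12·3 = 36.
  j = 2: C(12,2)·(3)^2 = 66·9 = 594.
  V_q(n, t) = 1 + 36 + 594 = 631.
Step 2: q^n = 4^12 = 16777216.
Step 3: Hamming bound ⌊q^n / V_q(n,t)⌋ = ⌊16777216/631⌋ = 26588.
Step 4: Compare |C| = 39054 to 26588: violated.
The claimed |C| lies above the Hamming bound, so no 4-ary code of length 12 with d ≥ 5 can have 39054 codewords.


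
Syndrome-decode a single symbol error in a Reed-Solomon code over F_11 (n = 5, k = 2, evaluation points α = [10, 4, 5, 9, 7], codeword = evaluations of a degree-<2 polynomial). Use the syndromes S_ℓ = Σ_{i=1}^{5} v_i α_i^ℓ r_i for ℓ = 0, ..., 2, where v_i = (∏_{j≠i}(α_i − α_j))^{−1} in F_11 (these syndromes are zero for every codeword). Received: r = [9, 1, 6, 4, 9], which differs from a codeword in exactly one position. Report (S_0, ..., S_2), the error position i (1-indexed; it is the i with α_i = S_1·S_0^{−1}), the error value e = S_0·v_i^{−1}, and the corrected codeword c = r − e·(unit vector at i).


S = (5, 2, 3), error at position 5, error magnitude e = 4, c = [9, 1, 6, 4, 5].

Step 1: column multipliers v_i = (∏_{j≠i}(α_i − α_j))^{−1} mod 11.
  i = 1 (α = 10): (10−4)(10−5)(10−9)(10−7) = 6·5·1·3 = 90 ≡ 2, so v_1 = 2^{−1} = 6 (mod 11).
  i = 2 (α = 4): (4−10)(4−5)(4−9)(4−7) = (−6)·(−1)·(−5)·(−3) = 90 ≡ 2, so v_2 = 2^{−1} = 6 (mod 11).
  i = 3 (α = 5): (5−10)(5−4)(5−9)(5−7) = (−5)·1·(−4)·(−2) = −40 ≡ 4, so v_3 = 4^{−1} = 3 (mod 11).
  i = 4 (α = 9): (9−10)(9−4)(9−5)(9−7) = (−1)·5·4·2 = −40 ≡ 4, so v_4 = 4^{−1} = 3 (mod 11).
  i = 5 (α = 7): (7−10)(7−4)(7−5)(7−9) = (−3)·3·2·(−2) = 36 ≡ 3, so v_5 = 3^{−1} = 4 (mod 11).
  v = [6, 6, 3, 3, 4].
Step 2: syndromes of r = [9, 1, 6, 4, 9] (all sums mod 11).
  S_0 = Σ v_i r_i = 6·9 + 6·1 + 3·6 + 3·4 + 4·9 = 126 ≡ 5.
  S_1 = Σ v_i α_i r_i = 6·10·9 + 6·4·1 + 3·5·6 + 3·9·4 + 4·7·9 = 1014 ≡ 2.
  α_i^2 mod 11 = [1, 5, 3, 4, 5].
  S_2 = Σ v_i α_i^2 r_i = 6·1·9 + 6·5·1 + 3·3·6 + 3·4·4 + 4·5·9 = 366 ≡ 3.
  S = (5, 2, 3) ≠ 0, so r is not a codeword (an error is present).
Step 3: locate the error. For a single error e at position i, S_ℓ = v_i·e·α_i^ℓ, so α_err = S_1/S_0.
  S_0^{−1} = 5^{−1} = 9 (mod 11), so α_err = 2·9 = 18 ≡ 7 = α_5. Error position i = 5.
  Consistency check: S_2/S_1 = 3·6 = 18 ≡ 7 = α_err ✓ (single-error assumption holds).
Step 4: error magnitude e = S_0/v_5 = S_0·∏_{j≠5}(α_5 − α_j) = 5·3 = 15 ≡ 4 (mod 11).
Step 5: correct position 5: c_5 = r_5 − e = 9 − 4 ≡ 5 (mod 11). Hence c = [9, 1, 6, 4, 5].
  Check: interpolating c through the α_i gives m(x) = 3 + 5·x (degree < 2) with m(α_i) = c_i for every i, so c is indeed a codeword.


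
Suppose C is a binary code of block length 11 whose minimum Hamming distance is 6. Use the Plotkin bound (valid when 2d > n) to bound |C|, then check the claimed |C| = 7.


Plotkin bound M ≤ 12; given |C| = 7 ≤ bound (satisfied).

Check applicability: 2d = 12, n = 11.
2d − n = 1 > 0, so Plotkin applies.
Compute d/(2d−n) = 6/1 ≈ 6.0000.
⌊d/(2d−n)⌋ = 6.
Plotkin bound: M ≤ 2·6 = 12.
Given |C| = 7, check: satisfied.
This |C| is below the Plotkin bound.


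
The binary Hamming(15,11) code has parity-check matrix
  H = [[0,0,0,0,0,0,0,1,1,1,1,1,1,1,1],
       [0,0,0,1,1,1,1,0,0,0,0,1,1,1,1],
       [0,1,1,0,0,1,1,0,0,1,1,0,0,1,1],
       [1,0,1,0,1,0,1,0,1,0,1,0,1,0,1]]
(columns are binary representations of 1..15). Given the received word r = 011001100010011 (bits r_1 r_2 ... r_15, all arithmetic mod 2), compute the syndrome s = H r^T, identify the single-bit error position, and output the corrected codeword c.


s = (1, 0, 1, 0)^T, error position = 10, corrected codeword c = 011001100110011

Compute s = H r^T mod 2 one row at a time:
  s_1 = 0 + 0 + 0 + 1 + 0 + 0 + 1 + 1 = 3 ≡ 1 (mod 2).
  s_2 = 0 + 0 + 1 + 1 + 0 + 0 + 1 + 1 = 4 ≡ 0 (mod 2).
  s_3 = 1 + 1 + 1 + 1 + 0 + 1 + 1 + 1 = 7 ≡ 1 (mod 2).
  s_4 = 0 + 1 + 0 + 1 + 0 + 1 + 0 + 1 = 4 ≡ 0 (mod 2).
s = (1, 0, 1, 0)^T — this equals column 10 of H (binary 1010), so error is at position 10.
Correct: flip bit 10 of r = 011001100010011 to get c = 011001100110011.


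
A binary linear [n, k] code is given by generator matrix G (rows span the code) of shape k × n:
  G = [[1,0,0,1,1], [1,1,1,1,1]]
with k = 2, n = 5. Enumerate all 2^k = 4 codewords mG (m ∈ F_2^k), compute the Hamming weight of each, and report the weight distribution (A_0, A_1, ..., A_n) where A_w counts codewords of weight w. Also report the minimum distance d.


Weight distribution: A_0 = 1, A_2 = 1, A_3 = 1, A_5 = 1. Minimum distance d = 2.

Enumerate all 2^2 = 4 messages m ∈ F_2^2.
For each, compute codeword c = mG in F_2^5, then tally its weight.
  m = 00 → c = 00000, weight = 0.
  m = 10 → c = 10011, weight = 3.
  m = 01 → c = 11111, weight = 5.
  m = 11 → c = 01100, weight = 2.
Tally weights:
  weight 0: 1 codewords.
  weight 2: 1 codewords.
  weight 3: 1 codewords.
  weight 5: 1 codewords.
Minimum distance d = smallest w > 0 with A_w > 0 = 2.
Sanity: Σ A_w = 4 = 2^2 = 4 ✓.


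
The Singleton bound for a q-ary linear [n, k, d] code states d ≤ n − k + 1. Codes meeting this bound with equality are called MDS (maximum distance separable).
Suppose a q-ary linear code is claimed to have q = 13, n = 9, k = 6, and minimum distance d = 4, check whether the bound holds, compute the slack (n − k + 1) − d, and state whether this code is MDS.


Singleton RHS = n − k + 1 = 4, slack = 0, bound satisfied, MDS.

Singleton bound: d ≤ n − k + 1.
Here n = 9, k = 6, so n − k + 1 = 4.
Given d = 4, check d ≤ 4: YES.
Slack = (n − k + 1) − d = 0.
The code is MDS (slack = 0).
Description: the claimed parameters are [9, 6, 4]_13; such a code would be MDS (meets Singleton bound).
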